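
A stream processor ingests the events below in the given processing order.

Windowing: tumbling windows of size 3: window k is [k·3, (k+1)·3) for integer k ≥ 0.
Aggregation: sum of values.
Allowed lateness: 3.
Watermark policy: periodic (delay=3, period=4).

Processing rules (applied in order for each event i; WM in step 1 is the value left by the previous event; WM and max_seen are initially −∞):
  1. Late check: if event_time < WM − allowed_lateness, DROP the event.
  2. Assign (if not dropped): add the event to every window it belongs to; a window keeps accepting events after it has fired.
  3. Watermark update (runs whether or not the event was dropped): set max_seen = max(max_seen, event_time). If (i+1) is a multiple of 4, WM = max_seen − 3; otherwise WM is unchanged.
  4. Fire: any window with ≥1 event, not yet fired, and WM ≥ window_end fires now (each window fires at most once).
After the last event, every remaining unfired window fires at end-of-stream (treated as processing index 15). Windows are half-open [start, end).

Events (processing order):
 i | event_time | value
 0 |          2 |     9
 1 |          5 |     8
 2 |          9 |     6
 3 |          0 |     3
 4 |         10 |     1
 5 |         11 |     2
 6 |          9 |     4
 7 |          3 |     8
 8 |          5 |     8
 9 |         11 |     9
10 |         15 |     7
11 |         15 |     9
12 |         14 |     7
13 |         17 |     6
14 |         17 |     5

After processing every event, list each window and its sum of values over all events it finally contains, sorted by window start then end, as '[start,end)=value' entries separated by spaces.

i=0 t=2 v=9: → [0,3); WM=−∞
i=1 t=5 v=8: → [3,6); WM=−∞
i=2 t=9 v=6: → [9,12); WM=−∞
i=3 t=0 v=3: → [0,3); WM=6; [0,3) fires=12 [3,6) fires=8
i=4 t=10 v=1: → [9,12); WM=6
i=5 t=11 v=2: → [9,12); WM=6
i=6 t=9 v=4: → [9,12); WM=6
i=7 t=3 v=8: → [3,6); WM=8
i=8 t=5 v=8: → [3,6); WM=8
i=9 t=11 v=9: → [9,12); WM=8
i=10 t=15 v=7: → [15,18); WM=8
i=11 t=15 v=9: → [15,18); WM=12; [9,12) fires=22
i=12 t=14 v=7: → [12,15); WM=12
i=13 t=17 v=6: → [15,18); WM=12
i=14 t=17 v=5: → [15,18); WM=12

[0,3)=12 [3,6)=24 [9,12)=22 [12,15)=7 [15,18)=27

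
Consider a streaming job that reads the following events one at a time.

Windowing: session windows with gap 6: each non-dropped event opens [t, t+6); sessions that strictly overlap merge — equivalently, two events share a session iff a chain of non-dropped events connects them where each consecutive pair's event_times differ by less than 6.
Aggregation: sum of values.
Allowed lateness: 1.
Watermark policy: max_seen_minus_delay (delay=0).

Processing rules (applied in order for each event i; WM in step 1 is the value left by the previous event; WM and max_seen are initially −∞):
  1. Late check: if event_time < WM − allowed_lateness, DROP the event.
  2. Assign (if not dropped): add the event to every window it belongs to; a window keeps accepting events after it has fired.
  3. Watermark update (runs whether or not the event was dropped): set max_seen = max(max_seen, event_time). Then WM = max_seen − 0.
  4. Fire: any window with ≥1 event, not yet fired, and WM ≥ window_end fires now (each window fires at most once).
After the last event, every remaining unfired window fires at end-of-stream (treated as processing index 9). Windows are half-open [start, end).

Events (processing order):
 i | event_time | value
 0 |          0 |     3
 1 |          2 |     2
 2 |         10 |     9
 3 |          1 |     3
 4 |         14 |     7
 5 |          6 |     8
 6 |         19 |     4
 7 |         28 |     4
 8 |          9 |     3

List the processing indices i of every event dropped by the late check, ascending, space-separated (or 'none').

3 5 8

i=0 t=0 v=3: → [0,6); WM=0
i=1 t=2 v=2: → [0,8); WM=2
i=2 t=10 v=9: → [10,16); WM=10
i=3 t=1 v=3: DROP (t<10-1); WM=10
i=4 t=14 v=7: → [10,20); WM=14
i=5 t=6 v=8: DROP (t<14-1); WM=14
i=6 t=19 v=4: → [10,25); WM=19
i=7 t=28 v=4: → [28,34); WM=28
i=8 t=9 v=3: DROP (t<28-1); WM=28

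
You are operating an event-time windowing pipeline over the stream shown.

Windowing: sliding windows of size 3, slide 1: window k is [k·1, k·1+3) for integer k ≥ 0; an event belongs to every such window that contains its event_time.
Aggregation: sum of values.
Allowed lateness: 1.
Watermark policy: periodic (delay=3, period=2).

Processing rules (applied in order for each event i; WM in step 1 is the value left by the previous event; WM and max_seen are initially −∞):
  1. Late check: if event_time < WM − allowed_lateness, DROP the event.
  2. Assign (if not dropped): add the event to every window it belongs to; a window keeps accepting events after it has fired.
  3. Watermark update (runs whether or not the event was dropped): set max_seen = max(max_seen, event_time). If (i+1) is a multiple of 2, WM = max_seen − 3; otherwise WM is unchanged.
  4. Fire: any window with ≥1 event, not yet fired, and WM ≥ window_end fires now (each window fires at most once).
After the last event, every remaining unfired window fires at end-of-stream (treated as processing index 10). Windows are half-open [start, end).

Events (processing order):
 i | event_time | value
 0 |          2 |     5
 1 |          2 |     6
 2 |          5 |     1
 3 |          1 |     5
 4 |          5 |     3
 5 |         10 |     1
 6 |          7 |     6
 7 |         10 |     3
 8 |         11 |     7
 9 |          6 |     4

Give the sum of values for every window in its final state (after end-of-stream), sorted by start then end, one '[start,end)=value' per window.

i=0 t=2 v=5: → [2,5),[1,4),[0,3); WM=−∞
i=1 t=2 v=6: → [2,5),[1,4),[0,3); WM=-1
i=2 t=5 v=1: → [5,8),[4,7),[3,6); WM=-1
i=3 t=1 v=5: → [1,4),[0,3); WM=2
i=4 t=5 v=3: → [5,8),[4,7),[3,6); WM=2
i=5 t=10 v=1: → [10,13),[9,12),[8,11); WM=7; [0,3) fires=16 [1,4) fires=16 [2,5) fires=11 [3,6) fires=4 [4,7) fires=4
i=6 t=7 v=6: → [7,10),[6,9),[5,8); WM=7
i=7 t=10 v=3: → [10,13),[9,12),[8,11); WM=7
i=8 t=11 v=7: → [11,14),[10,13),[9,12); WM=7
i=9 t=6 v=4: → [6,9),[5,8),[4,7); WM=8; [5,8) fires=14

[0,3)=16 [1,4)=16 [2,5)=11 [3,6)=4 [4,7)=8 [5,8)=14 [6,9)=10 [7,10)=6 [8,11)=4 [9,12)=11 [10,13)=11 [11,14)=7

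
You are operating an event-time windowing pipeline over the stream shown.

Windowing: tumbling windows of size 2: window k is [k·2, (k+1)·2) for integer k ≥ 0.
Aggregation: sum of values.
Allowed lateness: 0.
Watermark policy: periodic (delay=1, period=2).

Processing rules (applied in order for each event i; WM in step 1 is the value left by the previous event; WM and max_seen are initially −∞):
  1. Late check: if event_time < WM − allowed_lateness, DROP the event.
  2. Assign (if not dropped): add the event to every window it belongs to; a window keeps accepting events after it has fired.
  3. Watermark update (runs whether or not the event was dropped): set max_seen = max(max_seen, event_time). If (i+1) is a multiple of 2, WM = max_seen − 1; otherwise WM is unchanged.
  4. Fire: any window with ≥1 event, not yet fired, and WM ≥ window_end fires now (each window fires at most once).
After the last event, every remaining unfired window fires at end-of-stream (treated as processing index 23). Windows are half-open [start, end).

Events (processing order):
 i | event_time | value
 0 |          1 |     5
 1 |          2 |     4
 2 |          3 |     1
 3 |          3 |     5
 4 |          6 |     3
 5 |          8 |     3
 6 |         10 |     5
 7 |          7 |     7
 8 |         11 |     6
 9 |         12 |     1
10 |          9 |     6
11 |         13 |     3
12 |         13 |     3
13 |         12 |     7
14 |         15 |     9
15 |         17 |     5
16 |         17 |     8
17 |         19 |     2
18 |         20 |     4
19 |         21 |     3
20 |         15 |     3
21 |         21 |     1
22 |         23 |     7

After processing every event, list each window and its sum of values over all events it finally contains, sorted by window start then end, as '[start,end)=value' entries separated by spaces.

[0,2)=5 [2,4)=10 [6,8)=10 [8,10)=3 [10,12)=11 [12,14)=14 [14,16)=9 [16,18)=13 [18,20)=2 [20,22)=8 [22,24)=7

i=0 t=1 v=5: → [0,2); WM=−∞
i=1 t=2 v=4: → [2,4); WM=1
i=2 t=3 v=1: → [2,4); WM=1
i=3 t=3 v=5: → [2,4); WM=2; [0,2) fires=5
i=4 t=6 v=3: → [6,8); WM=2
i=5 t=8 v=3: → [8,10); WM=7; [2,4) fires=10
i=6 t=10 v=5: → [10,12); WM=7
i=7 t=7 v=7: → [6,8); WM=9; [6,8) fires=10
i=8 t=11 v=6: → [10,12); WM=9
i=9 t=12 v=1: → [12,14); WM=11; [8,10) fires=3
i=10 t=9 v=6: DROP (t<11-0); WM=11
i=11 t=13 v=3: → [12,14); WM=12; [10,12) fires=11
i=12 t=13 v=3: → [12,14); WM=12
i=13 t=12 v=7: → [12,14); WM=12
i=14 t=15 v=9: → [14,16); WM=12
i=15 t=17 v=5: → [16,18); WM=16; [12,14) fires=14 [14,16) fires=9
i=16 t=17 v=8: → [16,18); WM=16
i=17 t=19 v=2: → [18,20); WM=18; [16,18) fires=13
i=18 t=20 v=4: → [20,22); WM=18
i=19 t=21 v=3: → [20,22); WM=20; [18,20) fires=2
i=20 t=15 v=3: DROP (t<20-0); WM=20
i=21 t=21 v=1: → [20,22); WM=20
i=22 t=23 v=7: → [22,24); WM=20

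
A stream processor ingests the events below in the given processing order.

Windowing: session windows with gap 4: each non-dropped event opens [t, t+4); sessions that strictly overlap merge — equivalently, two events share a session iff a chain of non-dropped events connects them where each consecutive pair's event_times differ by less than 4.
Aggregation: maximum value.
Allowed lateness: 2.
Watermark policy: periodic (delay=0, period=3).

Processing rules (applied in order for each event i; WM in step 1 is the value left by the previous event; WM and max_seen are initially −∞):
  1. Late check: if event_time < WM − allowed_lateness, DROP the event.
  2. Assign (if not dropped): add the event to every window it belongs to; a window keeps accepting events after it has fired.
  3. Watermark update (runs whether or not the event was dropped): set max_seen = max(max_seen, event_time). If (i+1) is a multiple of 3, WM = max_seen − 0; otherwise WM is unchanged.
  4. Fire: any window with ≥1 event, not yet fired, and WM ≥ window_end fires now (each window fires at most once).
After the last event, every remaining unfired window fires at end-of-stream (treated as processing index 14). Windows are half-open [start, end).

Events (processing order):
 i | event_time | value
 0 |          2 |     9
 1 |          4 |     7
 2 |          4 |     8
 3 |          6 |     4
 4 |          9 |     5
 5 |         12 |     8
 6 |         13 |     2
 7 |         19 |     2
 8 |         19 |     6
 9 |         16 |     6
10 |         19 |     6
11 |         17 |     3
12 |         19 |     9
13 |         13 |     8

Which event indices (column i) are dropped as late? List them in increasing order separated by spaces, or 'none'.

9 13

i=0 t=2 v=9: → [2,6); WM=−∞
i=1 t=4 v=7: → [2,8); WM=−∞
i=2 t=4 v=8: → [2,8); WM=4
i=3 t=6 v=4: → [2,10); WM=4
i=4 t=9 v=5: → [2,13); WM=4
i=5 t=12 v=8: → [2,16); WM=12
i=6 t=13 v=2: → [2,17); WM=12
i=7 t=19 v=2: → [19,23); WM=12
i=8 t=19 v=6: → [19,23); WM=19
i=9 t=16 v=6: DROP (t<19-2); WM=19
i=10 t=19 v=6: → [19,23); WM=19
i=11 t=17 v=3: → [17,23); WM=19
i=12 t=19 v=9: → [17,23); WM=19
i=13 t=13 v=8: DROP (t<19-2); WM=19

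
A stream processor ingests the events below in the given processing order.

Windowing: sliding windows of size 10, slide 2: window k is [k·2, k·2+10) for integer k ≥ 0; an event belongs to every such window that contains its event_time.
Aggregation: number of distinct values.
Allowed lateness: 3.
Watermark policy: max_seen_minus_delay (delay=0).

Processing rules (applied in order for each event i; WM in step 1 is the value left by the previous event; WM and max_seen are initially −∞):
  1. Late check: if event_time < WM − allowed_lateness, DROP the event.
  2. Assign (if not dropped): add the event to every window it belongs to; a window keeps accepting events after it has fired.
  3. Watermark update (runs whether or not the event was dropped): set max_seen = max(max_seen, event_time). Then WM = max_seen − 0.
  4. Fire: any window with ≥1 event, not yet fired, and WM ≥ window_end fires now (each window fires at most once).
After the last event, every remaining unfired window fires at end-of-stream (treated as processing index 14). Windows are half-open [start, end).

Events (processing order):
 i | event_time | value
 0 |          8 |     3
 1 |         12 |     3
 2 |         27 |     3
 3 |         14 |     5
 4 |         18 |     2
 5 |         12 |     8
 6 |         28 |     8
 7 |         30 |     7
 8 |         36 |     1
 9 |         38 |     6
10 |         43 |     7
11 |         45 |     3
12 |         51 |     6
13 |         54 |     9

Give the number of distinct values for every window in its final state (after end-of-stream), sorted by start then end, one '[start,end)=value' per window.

i=0 t=8 v=3: → [8,18),[6,16),[4,14),[2,12),[0,10); WM=8
i=1 t=12 v=3: → [12,22),[10,20),[8,18),[6,16),[4,14); WM=12; [0,10) fires=1 [2,12) fires=1
i=2 t=27 v=3: → [26,36),[24,34),[22,32),[20,30),[18,28); WM=27; [4,14) fires=1 [6,16) fires=1 [8,18) fires=1 [10,20) fires=1 [12,22) fires=1
i=3 t=14 v=5: DROP (t<27-3); WM=27
i=4 t=18 v=2: DROP (t<27-3); WM=27
i=5 t=12 v=8: DROP (t<27-3); WM=27
i=6 t=28 v=8: → [28,38),[26,36),[24,34),[22,32),[20,30); WM=28; [18,28) fires=1
i=7 t=30 v=7: → [30,40),[28,38),[26,36),[24,34),[22,32); WM=30; [20,30) fires=2
i=8 t=36 v=1: → [36,46),[34,44),[32,42),[30,40),[28,38); WM=36; [22,32) fires=3 [24,34) fires=3 [26,36) fires=3
i=9 t=38 v=6: → [38,48),[36,46),[34,44),[32,42),[30,40); WM=38; [28,38) fires=3
i=10 t=43 v=7: → [42,52),[40,50),[38,48),[36,46),[34,44); WM=43; [30,40) fires=3 [32,42) fires=2
i=11 t=45 v=3: → [44,54),[42,52),[40,50),[38,48),[36,46); WM=45; [34,44) fires=3
i=12 t=51 v=6: → [50,60),[48,58),[46,56),[44,54),[42,52); WM=51; [36,46) fires=4 [38,48) fires=3 [40,50) fires=2
i=13 t=54 v=9: → [54,64),[52,62),[50,60),[48,58),[46,56); WM=54; [42,52) fires=3 [44,54) fires=2

[0,10)=1 [2,12)=1 [4,14)=1 [6,16)=1 [8,18)=1 [10,20)=1 [12,22)=1 [18,28)=1 [20,30)=2 [22,32)=3 [24,34)=3 [26,36)=3 [28,38)=3 [30,40)=3 [32,42)=2 [34,44)=3 [36,46)=4 [38,48)=3 [40,50)=2 [42,52)=3 [44,54)=2 [46,56)=2 [48,58)=2 [50,60)=2 [52,62)=1 [54,64)=1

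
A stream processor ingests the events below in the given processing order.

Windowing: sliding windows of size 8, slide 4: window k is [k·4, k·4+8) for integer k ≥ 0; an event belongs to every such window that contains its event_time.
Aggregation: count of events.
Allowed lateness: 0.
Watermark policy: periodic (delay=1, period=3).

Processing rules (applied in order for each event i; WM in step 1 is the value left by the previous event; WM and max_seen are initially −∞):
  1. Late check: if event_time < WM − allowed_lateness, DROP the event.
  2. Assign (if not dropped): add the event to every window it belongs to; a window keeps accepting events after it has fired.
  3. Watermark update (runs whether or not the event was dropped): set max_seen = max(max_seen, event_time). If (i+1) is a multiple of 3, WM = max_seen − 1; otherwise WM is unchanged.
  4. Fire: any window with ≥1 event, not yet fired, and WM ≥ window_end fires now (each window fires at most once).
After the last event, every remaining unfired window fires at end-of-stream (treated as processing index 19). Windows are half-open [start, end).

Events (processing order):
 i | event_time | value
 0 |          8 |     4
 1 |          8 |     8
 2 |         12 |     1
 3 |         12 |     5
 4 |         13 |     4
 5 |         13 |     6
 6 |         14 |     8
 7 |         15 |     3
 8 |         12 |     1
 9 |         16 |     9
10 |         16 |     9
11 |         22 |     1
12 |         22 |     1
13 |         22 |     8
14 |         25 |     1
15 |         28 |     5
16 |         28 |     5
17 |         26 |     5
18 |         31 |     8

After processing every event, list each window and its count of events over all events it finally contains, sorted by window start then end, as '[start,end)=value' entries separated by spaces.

i=0 t=8 v=4: → [8,16),[4,12); WM=−∞
i=1 t=8 v=8: → [8,16),[4,12); WM=−∞
i=2 t=12 v=1: → [12,20),[8,16); WM=11
i=3 t=12 v=5: → [12,20),[8,16); WM=11
i=4 t=13 v=4: → [12,20),[8,16); WM=11
i=5 t=13 v=6: → [12,20),[8,16); WM=12; [4,12) fires=2
i=6 t=14 v=8: → [12,20),[8,16); WM=12
i=7 t=15 v=3: → [12,20),[8,16); WM=12
i=8 t=12 v=1: → [12,20),[8,16); WM=14
i=9 t=16 v=9: → [16,24),[12,20); WM=14
i=10 t=16 v=9: → [16,24),[12,20); WM=14
i=11 t=22 v=1: → [20,28),[16,24); WM=21; [8,16) fires=9 [12,20) fires=9
i=12 t=22 v=1: → [20,28),[16,24); WM=21
i=13 t=22 v=8: → [20,28),[16,24); WM=21
i=14 t=25 v=1: → [24,32),[20,28); WM=24; [16,24) fires=5
i=15 t=28 v=5: → [28,36),[24,32); WM=24
i=16 t=28 v=5: → [28,36),[24,32); WM=24
i=17 t=26 v=5: → [24,32),[20,28); WM=27
i=18 t=31 v=8: → [28,36),[24,32); WM=27

[4,12)=2 [8,16)=9 [12,20)=9 [16,24)=5 [20,28)=5 [24,32)=5 [28,36)=3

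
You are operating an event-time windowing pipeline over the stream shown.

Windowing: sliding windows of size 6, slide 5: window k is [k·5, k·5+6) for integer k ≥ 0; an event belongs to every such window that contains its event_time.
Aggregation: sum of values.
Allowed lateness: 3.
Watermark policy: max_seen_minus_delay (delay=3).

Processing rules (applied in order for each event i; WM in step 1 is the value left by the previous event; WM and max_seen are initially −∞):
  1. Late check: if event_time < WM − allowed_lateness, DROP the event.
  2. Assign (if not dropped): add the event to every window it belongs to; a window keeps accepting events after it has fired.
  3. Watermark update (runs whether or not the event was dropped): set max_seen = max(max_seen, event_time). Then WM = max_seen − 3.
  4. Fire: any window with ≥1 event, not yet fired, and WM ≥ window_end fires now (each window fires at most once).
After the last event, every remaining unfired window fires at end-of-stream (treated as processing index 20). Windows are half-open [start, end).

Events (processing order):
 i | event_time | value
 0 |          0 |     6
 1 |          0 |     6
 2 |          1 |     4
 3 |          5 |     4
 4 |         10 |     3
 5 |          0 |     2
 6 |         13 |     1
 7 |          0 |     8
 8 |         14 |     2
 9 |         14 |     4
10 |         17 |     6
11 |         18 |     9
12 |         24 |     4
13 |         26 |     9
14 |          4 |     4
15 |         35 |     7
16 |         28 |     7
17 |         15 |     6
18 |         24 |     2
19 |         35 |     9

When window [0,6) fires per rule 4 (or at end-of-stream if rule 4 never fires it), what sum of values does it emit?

20

i=0 t=0 v=6: → [0,6); WM=-3
i=1 t=0 v=6: → [0,6); WM=-3
i=2 t=1 v=4: → [0,6); WM=-2
i=3 t=5 v=4: → [5,11),[0,6); WM=2
i=4 t=10 v=3: → [10,16),[5,11); WM=7; [0,6) fires=20
i=5 t=0 v=2: DROP (t<7-3); WM=7
i=6 t=13 v=1: → [10,16); WM=10
i=7 t=0 v=8: DROP (t<10-3); WM=10
i=8 t=14 v=2: → [10,16); WM=11; [5,11) fires=7
i=9 t=14 v=4: → [10,16); WM=11
i=10 t=17 v=6: → [15,21); WM=14
i=11 t=18 v=9: → [15,21); WM=15
i=12 t=24 v=4: → [20,26); WM=21; [10,16) fires=10 [15,21) fires=15
i=13 t=26 v=9: → [25,31); WM=23
i=14 t=4 v=4: DROP (t<23-3); WM=23
i=15 t=35 v=7: → [35,41),[30,36); WM=32; [20,26) fires=4 [25,31) fires=9
i=16 t=28 v=7: DROP (t<32-3); WM=32
i=17 t=15 v=6: DROP (t<32-3); WM=32
i=18 t=24 v=2: DROP (t<32-3); WM=32
i=19 t=35 v=9: → [35,41),[30,36); WM=32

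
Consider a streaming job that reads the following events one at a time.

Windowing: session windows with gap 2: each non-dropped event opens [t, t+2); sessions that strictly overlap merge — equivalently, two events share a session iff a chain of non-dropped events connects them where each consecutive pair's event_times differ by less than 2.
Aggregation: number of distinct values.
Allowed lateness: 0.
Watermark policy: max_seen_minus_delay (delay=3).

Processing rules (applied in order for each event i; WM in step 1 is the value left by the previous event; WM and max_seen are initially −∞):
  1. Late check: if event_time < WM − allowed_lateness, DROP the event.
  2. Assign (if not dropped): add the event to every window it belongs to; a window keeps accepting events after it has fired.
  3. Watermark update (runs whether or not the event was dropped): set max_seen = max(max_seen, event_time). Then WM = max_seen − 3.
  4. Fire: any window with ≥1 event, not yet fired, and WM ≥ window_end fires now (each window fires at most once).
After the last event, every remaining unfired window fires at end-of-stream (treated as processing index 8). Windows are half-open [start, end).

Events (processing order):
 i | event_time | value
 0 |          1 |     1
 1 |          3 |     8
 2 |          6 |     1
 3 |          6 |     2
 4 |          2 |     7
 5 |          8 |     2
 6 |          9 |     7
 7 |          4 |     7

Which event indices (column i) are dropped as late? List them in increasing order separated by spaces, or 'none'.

4 7

i=0 t=1 v=1: → [1,3); WM=-2
i=1 t=3 v=8: → [3,5); WM=0
i=2 t=6 v=1: → [6,8); WM=3
i=3 t=6 v=2: → [6,8); WM=3
i=4 t=2 v=7: DROP (t<3-0); WM=3
i=5 t=8 v=2: → [8,10); WM=5
i=6 t=9 v=7: → [8,11); WM=6
i=7 t=4 v=7: DROP (t<6-0); WM=6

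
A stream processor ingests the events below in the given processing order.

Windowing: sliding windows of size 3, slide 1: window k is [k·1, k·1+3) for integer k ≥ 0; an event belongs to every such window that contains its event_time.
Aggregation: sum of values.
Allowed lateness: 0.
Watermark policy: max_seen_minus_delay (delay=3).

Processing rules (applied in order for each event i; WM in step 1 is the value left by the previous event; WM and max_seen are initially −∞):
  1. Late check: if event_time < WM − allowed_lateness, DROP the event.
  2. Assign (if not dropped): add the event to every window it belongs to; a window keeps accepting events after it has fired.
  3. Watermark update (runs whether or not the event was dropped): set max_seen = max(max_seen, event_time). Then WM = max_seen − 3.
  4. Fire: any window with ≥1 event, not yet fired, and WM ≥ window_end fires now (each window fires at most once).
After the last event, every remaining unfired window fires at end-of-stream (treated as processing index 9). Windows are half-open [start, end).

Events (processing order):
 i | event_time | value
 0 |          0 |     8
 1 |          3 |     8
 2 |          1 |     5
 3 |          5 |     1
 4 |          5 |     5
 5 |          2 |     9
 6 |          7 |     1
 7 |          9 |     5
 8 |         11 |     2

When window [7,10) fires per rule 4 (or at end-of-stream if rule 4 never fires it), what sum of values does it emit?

i=0 t=0 v=8: → [0,3); WM=-3
i=1 t=3 v=8: → [3,6),[2,5),[1,4); WM=0
i=2 t=1 v=5: → [1,4),[0,3); WM=0
i=3 t=5 v=1: → [5,8),[4,7),[3,6); WM=2
i=4 t=5 v=5: → [5,8),[4,7),[3,6); WM=2
i=5 t=2 v=9: → [2,5),[1,4),[0,3); WM=2
i=6 t=7 v=1: → [7,10),[6,9),[5,8); WM=4; [0,3) fires=22 [1,4) fires=22
i=7 t=9 v=5: → [9,12),[8,11),[7,10); WM=6; [2,5) fires=17 [3,6) fires=14
i=8 t=11 v=2: → [11,14),[10,13),[9,12); WM=8; [4,7) fires=6 [5,8) fires=7

6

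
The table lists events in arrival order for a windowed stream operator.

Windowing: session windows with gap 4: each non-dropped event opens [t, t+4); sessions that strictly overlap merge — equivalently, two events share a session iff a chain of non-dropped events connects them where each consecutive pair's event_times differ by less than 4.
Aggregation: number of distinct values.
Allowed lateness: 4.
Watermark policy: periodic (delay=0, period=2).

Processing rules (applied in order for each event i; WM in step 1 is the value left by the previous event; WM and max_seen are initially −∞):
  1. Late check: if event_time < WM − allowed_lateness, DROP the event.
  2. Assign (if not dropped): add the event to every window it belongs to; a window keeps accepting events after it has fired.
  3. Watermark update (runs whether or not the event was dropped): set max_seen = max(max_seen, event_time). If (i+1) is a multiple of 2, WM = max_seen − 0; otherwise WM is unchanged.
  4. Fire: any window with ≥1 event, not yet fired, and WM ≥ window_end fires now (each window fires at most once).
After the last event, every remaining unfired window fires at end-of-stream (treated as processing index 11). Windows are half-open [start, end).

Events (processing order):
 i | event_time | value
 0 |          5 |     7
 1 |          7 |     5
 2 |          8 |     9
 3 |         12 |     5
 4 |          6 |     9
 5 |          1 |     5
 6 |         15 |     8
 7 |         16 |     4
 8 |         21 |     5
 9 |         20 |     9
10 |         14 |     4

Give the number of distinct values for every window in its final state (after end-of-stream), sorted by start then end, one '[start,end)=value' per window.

i=0 t=5 v=7: → [5,9); WM=−∞
i=1 t=7 v=5: → [5,11); WM=7
i=2 t=8 v=9: → [5,12); WM=7
i=3 t=12 v=5: → [12,16); WM=12
i=4 t=6 v=9: DROP (t<12-4); WM=12
i=5 t=1 v=5: DROP (t<12-4); WM=12
i=6 t=15 v=8: → [12,19); WM=12
i=7 t=16 v=4: → [12,20); WM=16
i=8 t=21 v=5: → [21,25); WM=16
i=9 t=20 v=9: → [20,25); WM=21
i=10 t=14 v=4: DROP (t<21-4); WM=21

[5,12)=3 [12,20)=3 [20,25)=2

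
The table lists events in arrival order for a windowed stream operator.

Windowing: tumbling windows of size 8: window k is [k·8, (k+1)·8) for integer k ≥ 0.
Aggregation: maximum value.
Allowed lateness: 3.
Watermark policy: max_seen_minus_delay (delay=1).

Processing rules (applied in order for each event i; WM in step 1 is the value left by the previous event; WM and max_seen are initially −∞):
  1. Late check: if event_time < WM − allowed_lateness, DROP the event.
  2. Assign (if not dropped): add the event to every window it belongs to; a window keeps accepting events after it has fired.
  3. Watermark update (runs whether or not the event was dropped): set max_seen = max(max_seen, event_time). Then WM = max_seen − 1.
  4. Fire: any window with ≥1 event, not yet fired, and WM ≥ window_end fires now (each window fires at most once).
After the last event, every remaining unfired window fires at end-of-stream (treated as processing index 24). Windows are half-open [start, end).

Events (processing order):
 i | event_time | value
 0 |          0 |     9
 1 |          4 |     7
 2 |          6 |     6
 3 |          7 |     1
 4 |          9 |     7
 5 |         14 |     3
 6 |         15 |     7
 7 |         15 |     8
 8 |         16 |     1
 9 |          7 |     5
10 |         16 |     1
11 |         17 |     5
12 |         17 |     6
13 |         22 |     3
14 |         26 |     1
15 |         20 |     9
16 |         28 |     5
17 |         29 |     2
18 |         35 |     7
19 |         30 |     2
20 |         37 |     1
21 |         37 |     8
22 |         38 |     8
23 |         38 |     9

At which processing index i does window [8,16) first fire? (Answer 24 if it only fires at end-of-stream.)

i=0 t=0 v=9: → [0,8); WM=-1
i=1 t=4 v=7: → [0,8); WM=3
i=2 t=6 v=6: → [0,8); WM=5
i=3 t=7 v=1: → [0,8); WM=6
i=4 t=9 v=7: → [8,16); WM=8; [0,8) fires=9
i=5 t=14 v=3: → [8,16); WM=13
i=6 t=15 v=7: → [8,16); WM=14
i=7 t=15 v=8: → [8,16); WM=14
i=8 t=16 v=1: → [16,24); WM=15
i=9 t=7 v=5: DROP (t<15-3); WM=15
i=10 t=16 v=1: → [16,24); WM=15
i=11 t=17 v=5: → [16,24); WM=16; [8,16) fires=8
i=12 t=17 v=6: → [16,24); WM=16
i=13 t=22 v=3: → [16,24); WM=21
i=14 t=26 v=1: → [24,32); WM=25; [16,24) fires=6
i=15 t=20 v=9: DROP (t<25-3); WM=25
i=16 t=28 v=5: → [24,32); WM=27
i=17 t=29 v=2: → [24,32); WM=28
i=18 t=35 v=7: → [32,40); WM=34; [24,32) fires=5
i=19 t=30 v=2: DROP (t<34-3); WM=34
i=20 t=37 v=1: → [32,40); WM=36
i=21 t=37 v=8: → [32,40); WM=36
i=22 t=38 v=8: → [32,40); WM=37
i=23 t=38 v=9: → [32,40); WM=37

11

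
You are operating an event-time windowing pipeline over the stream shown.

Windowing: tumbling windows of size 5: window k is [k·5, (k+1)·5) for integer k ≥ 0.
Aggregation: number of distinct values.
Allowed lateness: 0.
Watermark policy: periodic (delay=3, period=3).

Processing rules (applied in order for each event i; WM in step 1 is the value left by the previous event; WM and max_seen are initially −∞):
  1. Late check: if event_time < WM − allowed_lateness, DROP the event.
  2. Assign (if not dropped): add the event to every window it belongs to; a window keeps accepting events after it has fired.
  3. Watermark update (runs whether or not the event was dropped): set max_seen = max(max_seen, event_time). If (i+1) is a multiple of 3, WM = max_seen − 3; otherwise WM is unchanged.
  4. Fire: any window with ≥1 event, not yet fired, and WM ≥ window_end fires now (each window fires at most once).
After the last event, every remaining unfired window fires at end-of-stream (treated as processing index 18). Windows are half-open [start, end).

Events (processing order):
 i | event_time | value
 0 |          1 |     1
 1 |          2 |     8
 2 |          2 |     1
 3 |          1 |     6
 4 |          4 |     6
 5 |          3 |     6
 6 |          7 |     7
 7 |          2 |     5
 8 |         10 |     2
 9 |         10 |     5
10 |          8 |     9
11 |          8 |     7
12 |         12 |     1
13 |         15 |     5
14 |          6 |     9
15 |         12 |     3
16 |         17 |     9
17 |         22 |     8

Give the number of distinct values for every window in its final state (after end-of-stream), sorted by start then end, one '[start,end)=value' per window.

i=0 t=1 v=1: → [0,5); WM=−∞
i=1 t=2 v=8: → [0,5); WM=−∞
i=2 t=2 v=1: → [0,5); WM=-1
i=3 t=1 v=6: → [0,5); WM=-1
i=4 t=4 v=6: → [0,5); WM=-1
i=5 t=3 v=6: → [0,5); WM=1
i=6 t=7 v=7: → [5,10); WM=1
i=7 t=2 v=5: → [0,5); WM=1
i=8 t=10 v=2: → [10,15); WM=7; [0,5) fires=4
i=9 t=10 v=5: → [10,15); WM=7
i=10 t=8 v=9: → [5,10); WM=7
i=11 t=8 v=7: → [5,10); WM=7
i=12 t=12 v=1: → [10,15); WM=7
i=13 t=15 v=5: → [15,20); WM=7
i=14 t=6 v=9: DROP (t<7-0); WM=12; [5,10) fires=2
i=15 t=12 v=3: → [10,15); WM=12
i=16 t=17 v=9: → [15,20); WM=12
i=17 t=22 v=8: → [20,25); WM=19; [10,15) fires=4

[0,5)=4 [5,10)=2 [10,15)=4 [15,20)=2 [20,25)=1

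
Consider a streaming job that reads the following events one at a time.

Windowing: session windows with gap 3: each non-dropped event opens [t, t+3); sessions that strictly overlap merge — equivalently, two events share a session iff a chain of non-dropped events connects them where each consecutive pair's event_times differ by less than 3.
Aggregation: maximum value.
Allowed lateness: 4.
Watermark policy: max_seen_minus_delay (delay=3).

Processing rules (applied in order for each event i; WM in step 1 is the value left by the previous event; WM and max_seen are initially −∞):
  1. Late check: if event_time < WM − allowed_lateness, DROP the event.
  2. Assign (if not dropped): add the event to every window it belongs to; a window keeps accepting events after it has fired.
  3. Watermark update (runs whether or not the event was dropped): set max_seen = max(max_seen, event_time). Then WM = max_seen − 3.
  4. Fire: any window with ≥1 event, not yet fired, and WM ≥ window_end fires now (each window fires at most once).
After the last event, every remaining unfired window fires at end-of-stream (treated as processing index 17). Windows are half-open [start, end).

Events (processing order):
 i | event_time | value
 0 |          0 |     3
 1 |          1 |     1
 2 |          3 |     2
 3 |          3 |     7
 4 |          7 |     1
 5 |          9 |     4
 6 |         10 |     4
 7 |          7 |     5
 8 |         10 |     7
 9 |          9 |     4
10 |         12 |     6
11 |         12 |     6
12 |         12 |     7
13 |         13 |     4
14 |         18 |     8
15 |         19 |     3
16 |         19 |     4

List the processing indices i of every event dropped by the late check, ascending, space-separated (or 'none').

i=0 t=0 v=3: → [0,3); WM=-3
i=1 t=1 v=1: → [0,4); WM=-2
i=2 t=3 v=2: → [0,6); WM=0
i=3 t=3 v=7: → [0,6); WM=0
i=4 t=7 v=1: → [7,10); WM=4
i=5 t=9 v=4: → [7,12); WM=6
i=6 t=10 v=4: → [7,13); WM=7
i=7 t=7 v=5: → [7,13); WM=7
i=8 t=10 v=7: → [7,13); WM=7
i=9 t=9 v=4: → [7,13); WM=7
i=10 t=12 v=6: → [7,15); WM=9
i=11 t=12 v=6: → [7,15); WM=9
i=12 t=12 v=7: → [7,15); WM=9
i=13 t=13 v=4: → [7,16); WM=10
i=14 t=18 v=8: → [18,21); WM=15
i=15 t=19 v=3: → [18,22); WM=16
i=16 t=19 v=4: → [18,22); WM=16

none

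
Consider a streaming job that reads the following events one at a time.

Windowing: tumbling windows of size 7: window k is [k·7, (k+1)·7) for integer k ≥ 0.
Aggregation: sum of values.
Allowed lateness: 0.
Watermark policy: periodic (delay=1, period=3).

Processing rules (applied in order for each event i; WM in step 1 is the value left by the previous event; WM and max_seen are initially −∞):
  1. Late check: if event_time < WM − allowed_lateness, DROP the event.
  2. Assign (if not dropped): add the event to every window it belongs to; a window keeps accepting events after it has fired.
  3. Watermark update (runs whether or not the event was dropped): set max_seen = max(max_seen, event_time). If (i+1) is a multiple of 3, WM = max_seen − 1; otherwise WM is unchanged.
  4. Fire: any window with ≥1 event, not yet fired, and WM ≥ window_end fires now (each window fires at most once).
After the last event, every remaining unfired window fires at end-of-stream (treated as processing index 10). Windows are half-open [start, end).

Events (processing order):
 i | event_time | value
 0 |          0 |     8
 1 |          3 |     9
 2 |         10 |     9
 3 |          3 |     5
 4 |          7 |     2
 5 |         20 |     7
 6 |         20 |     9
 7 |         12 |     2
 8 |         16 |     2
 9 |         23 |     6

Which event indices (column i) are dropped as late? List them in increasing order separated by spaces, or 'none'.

i=0 t=0 v=8: → [0,7); WM=−∞
i=1 t=3 v=9: → [0,7); WM=−∞
i=2 t=10 v=9: → [7,14); WM=9; [0,7) fires=17
i=3 t=3 v=5: DROP (t<9-0); WM=9
i=4 t=7 v=2: DROP (t<9-0); WM=9
i=5 t=20 v=7: → [14,21); WM=19; [7,14) fires=9
i=6 t=20 v=9: → [14,21); WM=19
i=7 t=12 v=2: DROP (t<19-0); WM=19
i=8 t=16 v=2: DROP (t<19-0); WM=19
i=9 t=23 v=6: → [21,28); WM=19

3 4 7 8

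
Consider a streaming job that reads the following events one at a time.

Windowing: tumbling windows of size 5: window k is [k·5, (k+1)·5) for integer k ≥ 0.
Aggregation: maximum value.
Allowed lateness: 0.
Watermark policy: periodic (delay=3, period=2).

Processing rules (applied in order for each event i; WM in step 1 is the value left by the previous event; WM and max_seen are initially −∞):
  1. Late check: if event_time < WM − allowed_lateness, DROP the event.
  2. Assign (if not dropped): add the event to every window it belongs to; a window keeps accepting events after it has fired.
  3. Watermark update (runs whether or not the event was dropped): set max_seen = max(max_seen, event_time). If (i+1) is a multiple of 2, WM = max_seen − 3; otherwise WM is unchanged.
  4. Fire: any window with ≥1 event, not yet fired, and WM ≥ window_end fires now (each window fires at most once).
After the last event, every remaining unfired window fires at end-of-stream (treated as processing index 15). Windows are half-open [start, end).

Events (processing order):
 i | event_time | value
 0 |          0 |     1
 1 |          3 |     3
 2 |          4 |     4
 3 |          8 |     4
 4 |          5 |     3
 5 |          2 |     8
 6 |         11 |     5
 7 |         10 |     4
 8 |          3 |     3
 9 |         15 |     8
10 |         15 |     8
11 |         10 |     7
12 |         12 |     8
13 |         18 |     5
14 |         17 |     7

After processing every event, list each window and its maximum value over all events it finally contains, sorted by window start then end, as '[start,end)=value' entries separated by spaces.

i=0 t=0 v=1: → [0,5); WM=−∞
i=1 t=3 v=3: → [0,5); WM=0
i=2 t=4 v=4: → [0,5); WM=0
i=3 t=8 v=4: → [5,10); WM=5; [0,5) fires=4
i=4 t=5 v=3: → [5,10); WM=5
i=5 t=2 v=8: DROP (t<5-0); WM=5
i=6 t=11 v=5: → [10,15); WM=5
i=7 t=10 v=4: → [10,15); WM=8
i=8 t=3 v=3: DROP (t<8-0); WM=8
i=9 t=15 v=8: → [15,20); WM=12; [5,10) fires=4
i=10 t=15 v=8: → [15,20); WM=12
i=11 t=10 v=7: DROP (t<12-0); WM=12
i=12 t=12 v=8: → [10,15); WM=12
i=13 t=18 v=5: → [15,20); WM=15; [10,15) fires=8
i=14 t=17 v=7: → [15,20); WM=15

[0,5)=4 [5,10)=4 [10,15)=8 [15,20)=8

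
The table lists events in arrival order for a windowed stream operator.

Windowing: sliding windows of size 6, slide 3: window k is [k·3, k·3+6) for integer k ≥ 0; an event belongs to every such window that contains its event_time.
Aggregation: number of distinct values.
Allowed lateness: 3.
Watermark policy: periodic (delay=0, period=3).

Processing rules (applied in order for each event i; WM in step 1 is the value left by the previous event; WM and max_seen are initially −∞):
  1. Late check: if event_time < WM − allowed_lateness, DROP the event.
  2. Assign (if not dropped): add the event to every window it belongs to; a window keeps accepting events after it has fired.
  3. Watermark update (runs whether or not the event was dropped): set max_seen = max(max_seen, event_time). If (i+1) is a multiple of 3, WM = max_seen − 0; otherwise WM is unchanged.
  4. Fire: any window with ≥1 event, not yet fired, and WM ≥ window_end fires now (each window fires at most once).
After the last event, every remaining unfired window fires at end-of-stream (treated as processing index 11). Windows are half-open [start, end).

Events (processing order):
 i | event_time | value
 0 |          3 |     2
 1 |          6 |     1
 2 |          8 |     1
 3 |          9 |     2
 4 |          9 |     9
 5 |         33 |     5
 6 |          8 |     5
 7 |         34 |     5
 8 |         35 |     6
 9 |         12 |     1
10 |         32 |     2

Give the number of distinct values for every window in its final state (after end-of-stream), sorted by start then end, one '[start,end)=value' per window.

i=0 t=3 v=2: → [3,9),[0,6); WM=−∞
i=1 t=6 v=1: → [6,12),[3,9); WM=−∞
i=2 t=8 v=1: → [6,12),[3,9); WM=8; [0,6) fires=1
i=3 t=9 v=2: → [9,15),[6,12); WM=8
i=4 t=9 v=9: → [9,15),[6,12); WM=8
i=5 t=33 v=5: → [33,39),[30,36); WM=33; [3,9) fires=2 [6,12) fires=3 [9,15) fires=2
i=6 t=8 v=5: DROP (t<33-3); WM=33
i=7 t=34 v=5: → [33,39),[30,36); WM=33
i=8 t=35 v=6: → [33,39),[30,36); WM=35
i=9 t=12 v=1: DROP (t<35-3); WM=35
i=10 t=32 v=2: → [30,36),[27,33); WM=35; [27,33) fires=1

[0,6)=1 [3,9)=2 [6,12)=3 [9,15)=2 [27,33)=1 [30,36)=3 [33,39)=2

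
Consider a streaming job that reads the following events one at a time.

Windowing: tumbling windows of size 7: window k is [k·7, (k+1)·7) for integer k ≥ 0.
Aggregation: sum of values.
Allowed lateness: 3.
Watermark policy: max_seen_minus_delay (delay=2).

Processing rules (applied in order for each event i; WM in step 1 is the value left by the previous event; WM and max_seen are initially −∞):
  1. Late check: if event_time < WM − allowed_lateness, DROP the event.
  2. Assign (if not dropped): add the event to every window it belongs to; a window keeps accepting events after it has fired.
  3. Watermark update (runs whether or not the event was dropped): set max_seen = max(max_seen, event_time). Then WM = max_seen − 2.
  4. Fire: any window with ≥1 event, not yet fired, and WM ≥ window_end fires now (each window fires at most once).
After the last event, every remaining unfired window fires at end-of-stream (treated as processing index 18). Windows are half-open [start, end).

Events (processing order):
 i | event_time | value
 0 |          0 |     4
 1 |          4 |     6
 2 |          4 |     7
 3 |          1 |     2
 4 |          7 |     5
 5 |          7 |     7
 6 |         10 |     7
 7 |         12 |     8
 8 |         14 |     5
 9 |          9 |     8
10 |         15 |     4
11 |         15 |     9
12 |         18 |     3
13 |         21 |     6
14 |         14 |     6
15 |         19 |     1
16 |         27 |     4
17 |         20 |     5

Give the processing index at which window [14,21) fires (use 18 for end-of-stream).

16

i=0 t=0 v=4: → [0,7); WM=-2
i=1 t=4 v=6: → [0,7); WM=2
i=2 t=4 v=7: → [0,7); WM=2
i=3 t=1 v=2: → [0,7); WM=2
i=4 t=7 v=5: → [7,14); WM=5
i=5 t=7 v=7: → [7,14); WM=5
i=6 t=10 v=7: → [7,14); WM=8; [0,7) fires=19
i=7 t=12 v=8: → [7,14); WM=10
i=8 t=14 v=5: → [14,21); WM=12
i=9 t=9 v=8: → [7,14); WM=12
i=10 t=15 v=4: → [14,21); WM=13
i=11 t=15 v=9: → [14,21); WM=13
i=12 t=18 v=3: → [14,21); WM=16; [7,14) fires=35
i=13 t=21 v=6: → [21,28); WM=19
i=14 t=14 v=6: DROP (t<19-3); WM=19
i=15 t=19 v=1: → [14,21); WM=19
i=16 t=27 v=4: → [21,28); WM=25; [14,21) fires=22
i=17 t=20 v=5: DROP (t<25-3); WM=25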